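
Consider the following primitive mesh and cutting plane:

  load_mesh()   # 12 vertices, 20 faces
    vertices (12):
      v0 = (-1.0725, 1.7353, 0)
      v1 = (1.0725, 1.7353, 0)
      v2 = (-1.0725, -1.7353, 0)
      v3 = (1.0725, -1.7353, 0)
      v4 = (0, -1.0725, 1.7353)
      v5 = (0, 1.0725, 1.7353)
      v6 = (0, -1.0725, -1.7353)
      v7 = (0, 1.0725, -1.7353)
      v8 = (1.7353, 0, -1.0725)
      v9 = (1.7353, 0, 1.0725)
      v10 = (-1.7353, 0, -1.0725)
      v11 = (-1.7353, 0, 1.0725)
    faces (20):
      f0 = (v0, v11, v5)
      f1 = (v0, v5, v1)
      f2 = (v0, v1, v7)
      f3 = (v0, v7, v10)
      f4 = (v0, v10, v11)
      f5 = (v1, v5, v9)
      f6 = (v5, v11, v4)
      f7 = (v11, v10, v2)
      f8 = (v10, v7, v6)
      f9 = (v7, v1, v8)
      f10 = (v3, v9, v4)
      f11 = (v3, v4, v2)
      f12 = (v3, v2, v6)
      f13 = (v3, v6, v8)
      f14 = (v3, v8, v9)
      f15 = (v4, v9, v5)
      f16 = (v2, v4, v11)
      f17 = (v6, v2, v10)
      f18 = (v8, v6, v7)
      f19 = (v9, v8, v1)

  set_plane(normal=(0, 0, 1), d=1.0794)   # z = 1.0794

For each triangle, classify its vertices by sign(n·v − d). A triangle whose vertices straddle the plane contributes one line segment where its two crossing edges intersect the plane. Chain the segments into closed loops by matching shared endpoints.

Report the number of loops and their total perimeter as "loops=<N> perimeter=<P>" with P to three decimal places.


loops=1 perimeter=9.087

Straddling triangles (8 of 20):
  (v0,v11,v5) [--+] → (-1.71723, 0.0111651, 1.0794)–(-0.405378, 1.32302, 1.0794)  len=1.8552
  (v0,v5,v1) [-+-] → (-0.405378, 1.32302, 1.0794)–(0.405378, 1.32302, 1.0794)  len=0.8108
  (v1,v5,v9) [-+-] → (0.405378, 1.32302, 1.0794)–(1.71723, 0.0111651, 1.0794)  len=1.8552
  (v5,v11,v4) [+-+] → (-1.71723, 0.0111651, 1.0794)–(-1.71723, -0.0111651, 1.0794)  len=0.0223
  (v3,v9,v4) [--+] → (1.71723, -0.0111651, 1.0794)–(0.405378, -1.32302, 1.0794)  len=1.8552
  (v3,v4,v2) [-+-] → (0.405378, -1.32302, 1.0794)–(-0.405378, -1.32302, 1.0794)  len=0.8108
  (v4,v9,v5) [+-+] → (1.71723, -0.0111651, 1.0794)–(1.71723, 0.0111651, 1.0794)  len=0.0223
  (v2,v4,v11) [-+-] → (-0.405378, -1.32302, 1.0794)–(-1.71723, -0.0111651, 1.0794)  len=1.8552

Chained into 1 loop(s):
  loop 1: 8 segments, perimeter = 9.0872
Total perimeter = 9.087


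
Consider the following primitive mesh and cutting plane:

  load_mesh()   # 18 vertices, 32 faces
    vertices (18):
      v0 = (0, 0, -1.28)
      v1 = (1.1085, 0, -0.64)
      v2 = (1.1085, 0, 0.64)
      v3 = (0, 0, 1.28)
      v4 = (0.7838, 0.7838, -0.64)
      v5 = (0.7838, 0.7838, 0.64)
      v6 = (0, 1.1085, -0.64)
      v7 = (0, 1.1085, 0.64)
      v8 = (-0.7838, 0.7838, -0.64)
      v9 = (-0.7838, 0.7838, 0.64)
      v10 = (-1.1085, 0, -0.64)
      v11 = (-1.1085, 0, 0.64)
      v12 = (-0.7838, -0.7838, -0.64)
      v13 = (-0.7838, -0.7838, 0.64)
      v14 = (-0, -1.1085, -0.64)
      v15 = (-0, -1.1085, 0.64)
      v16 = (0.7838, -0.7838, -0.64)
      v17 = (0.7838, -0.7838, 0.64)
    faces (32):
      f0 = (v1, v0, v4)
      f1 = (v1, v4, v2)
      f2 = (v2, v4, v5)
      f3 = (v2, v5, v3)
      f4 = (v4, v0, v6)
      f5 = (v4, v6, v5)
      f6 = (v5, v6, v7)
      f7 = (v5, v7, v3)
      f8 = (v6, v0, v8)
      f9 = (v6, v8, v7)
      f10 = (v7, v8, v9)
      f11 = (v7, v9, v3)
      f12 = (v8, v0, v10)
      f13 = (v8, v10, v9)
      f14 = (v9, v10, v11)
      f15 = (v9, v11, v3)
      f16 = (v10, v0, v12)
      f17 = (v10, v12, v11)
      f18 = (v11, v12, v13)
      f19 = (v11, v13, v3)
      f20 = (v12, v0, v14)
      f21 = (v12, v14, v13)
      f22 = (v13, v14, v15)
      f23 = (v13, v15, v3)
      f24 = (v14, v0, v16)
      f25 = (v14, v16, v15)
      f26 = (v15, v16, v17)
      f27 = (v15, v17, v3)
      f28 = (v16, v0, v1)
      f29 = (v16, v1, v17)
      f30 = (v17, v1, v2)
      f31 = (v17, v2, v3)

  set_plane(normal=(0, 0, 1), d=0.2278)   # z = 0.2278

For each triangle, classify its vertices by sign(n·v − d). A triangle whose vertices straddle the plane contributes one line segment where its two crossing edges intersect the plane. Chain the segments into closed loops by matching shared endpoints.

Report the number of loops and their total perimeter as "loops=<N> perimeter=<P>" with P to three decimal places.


loops=1 perimeter=6.787

Straddling triangles (16 of 32):
  (v1,v4,v2) [--+] → (1.00394, 0.252408, 0.2278)–(1.1085, 0, 0.2278)  len=0.2732
  (v2,v4,v5) [+-+] → (1.00394, 0.252408, 0.2278)–(0.7838, 0.7838, 0.2278)  len=0.5752
  (v4,v6,v5) [--+] → (0.531392, 0.888364, 0.2278)–(0.7838, 0.7838, 0.2278)  len=0.2732
  (v5,v6,v7) [+-+] → (0.531392, 0.888364, 0.2278)–(0, 1.1085, 0.2278)  len=0.5752
  (v6,v8,v7) [--+] → (-0.252408, 1.00394, 0.2278)–(0, 1.1085, 0.2278)  len=0.2732
  (v7,v8,v9) [+-+] → (-0.252408, 1.00394, 0.2278)–(-0.7838, 0.7838, 0.2278)  len=0.5752
  (v8,v10,v9) [--+] → (-0.888364, 0.531392, 0.2278)–(-0.7838, 0.7838, 0.2278)  len=0.2732
  (v9,v10,v11) [+-+] → (-0.888364, 0.531392, 0.2278)–(-1.1085, 0, 0.2278)  len=0.5752
  (v10,v12,v11) [--+] → (-1.00394, -0.252408, 0.2278)–(-1.1085, 0, 0.2278)  len=0.2732
  (v11,v12,v13) [+-+] → (-1.00394, -0.252408, 0.2278)–(-0.7838, -0.7838, 0.2278)  len=0.5752
  (v12,v14,v13) [--+] → (-0.531392, -0.888364, 0.2278)–(-0.7838, -0.7838, 0.2278)  len=0.2732
  (v13,v14,v15) [+-+] → (-0.531392, -0.888364, 0.2278)–(0, -1.1085, 0.2278)  len=0.5752
  (v14,v16,v15) [--+] → (0.252408, -1.00394, 0.2278)–(0, -1.1085, 0.2278)  len=0.2732
  (v15,v16,v17) [+-+] → (0.252408, -1.00394, 0.2278)–(0.7838, -0.7838, 0.2278)  len=0.5752
  (v16,v1,v17) [--+] → (0.888364, -0.531392, 0.2278)–(0.7838, -0.7838, 0.2278)  len=0.2732
  (v17,v1,v2) [+-+] → (0.888364, -0.531392, 0.2278)–(1.1085, 0, 0.2278)  len=0.5752

Chained into 1 loop(s):
  loop 1: 16 segments, perimeter = 6.7872
Total perimeter = 6.787


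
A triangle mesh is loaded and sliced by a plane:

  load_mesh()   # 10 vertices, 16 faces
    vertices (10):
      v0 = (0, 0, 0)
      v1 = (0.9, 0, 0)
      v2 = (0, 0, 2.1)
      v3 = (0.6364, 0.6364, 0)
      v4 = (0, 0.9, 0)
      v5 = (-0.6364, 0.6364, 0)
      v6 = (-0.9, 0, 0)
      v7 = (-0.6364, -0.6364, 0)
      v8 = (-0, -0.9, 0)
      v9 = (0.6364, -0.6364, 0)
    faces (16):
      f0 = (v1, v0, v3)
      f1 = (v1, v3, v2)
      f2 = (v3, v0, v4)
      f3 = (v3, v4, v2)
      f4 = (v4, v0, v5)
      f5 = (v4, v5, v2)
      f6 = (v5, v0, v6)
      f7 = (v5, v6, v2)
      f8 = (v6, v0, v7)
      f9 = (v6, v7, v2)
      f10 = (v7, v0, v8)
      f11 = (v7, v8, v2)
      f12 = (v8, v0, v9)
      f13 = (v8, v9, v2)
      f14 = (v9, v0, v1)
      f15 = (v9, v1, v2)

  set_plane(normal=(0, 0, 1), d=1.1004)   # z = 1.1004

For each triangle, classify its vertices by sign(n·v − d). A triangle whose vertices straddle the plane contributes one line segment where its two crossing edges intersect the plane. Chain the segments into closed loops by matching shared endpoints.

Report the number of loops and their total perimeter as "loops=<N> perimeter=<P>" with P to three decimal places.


Straddling triangles (8 of 16):
  (v1,v3,v2) [--+] → (0.302926, 0.302926, 1.1004)–(0.4284, 0, 1.1004)  len=0.3279
  (v3,v4,v2) [--+] → (0, 0.4284, 1.1004)–(0.302926, 0.302926, 1.1004)  len=0.3279
  (v4,v5,v2) [--+] → (-0.302926, 0.302926, 1.1004)–(0, 0.4284, 1.1004)  len=0.3279
  (v5,v6,v2) [--+] → (-0.4284, 0, 1.1004)–(-0.302926, 0.302926, 1.1004)  len=0.3279
  (v6,v7,v2) [--+] → (-0.302926, -0.302926, 1.1004)–(-0.4284, 0, 1.1004)  len=0.3279
  (v7,v8,v2) [--+] → (0, -0.4284, 1.1004)–(-0.302926, -0.302926, 1.1004)  len=0.3279
  (v8,v9,v2) [--+] → (0.302926, -0.302926, 1.1004)–(0, -0.4284, 1.1004)  len=0.3279
  (v9,v1,v2) [--+] → (0.4284, 0, 1.1004)–(0.302926, -0.302926, 1.1004)  len=0.3279

Chained into 1 loop(s):
  loop 1: 8 segments, perimeter = 2.6231
Total perimeter = 2.623

loops=1 perimeter=2.623


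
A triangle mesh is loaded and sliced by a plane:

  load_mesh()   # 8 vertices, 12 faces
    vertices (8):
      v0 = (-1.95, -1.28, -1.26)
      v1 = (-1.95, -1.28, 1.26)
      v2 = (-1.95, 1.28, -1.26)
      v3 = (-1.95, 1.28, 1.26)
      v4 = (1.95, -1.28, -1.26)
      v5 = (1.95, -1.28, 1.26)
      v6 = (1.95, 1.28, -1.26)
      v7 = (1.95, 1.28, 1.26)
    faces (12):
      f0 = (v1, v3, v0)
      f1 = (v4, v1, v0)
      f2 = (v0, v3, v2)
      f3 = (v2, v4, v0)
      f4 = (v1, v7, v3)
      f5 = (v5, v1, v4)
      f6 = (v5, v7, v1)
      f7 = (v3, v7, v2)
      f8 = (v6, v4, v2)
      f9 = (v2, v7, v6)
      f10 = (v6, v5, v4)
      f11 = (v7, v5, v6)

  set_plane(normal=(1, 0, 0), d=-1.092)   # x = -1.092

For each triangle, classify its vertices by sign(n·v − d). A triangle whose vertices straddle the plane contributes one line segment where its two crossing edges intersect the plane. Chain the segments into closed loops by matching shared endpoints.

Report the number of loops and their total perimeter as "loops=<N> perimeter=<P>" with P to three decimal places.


Straddling triangles (8 of 12):
  (v4,v1,v0) [+--] → (-1.092, -1.28, 0.7056)–(-1.092, -1.28, -1.26)  len=1.9656
  (v2,v4,v0) [-+-] → (-1.092, 0.7168, -1.26)–(-1.092, -1.28, -1.26)  len=1.9968
  (v1,v7,v3) [-+-] → (-1.092, -0.7168, 1.26)–(-1.092, 1.28, 1.26)  len=1.9968
  (v5,v1,v4) [+-+] → (-1.092, -1.28, 1.26)–(-1.092, -1.28, 0.7056)  len=0.5544
  (v5,v7,v1) [++-] → (-1.092, -0.7168, 1.26)–(-1.092, -1.28, 1.26)  len=0.5632
  (v3,v7,v2) [-+-] → (-1.092, 1.28, 1.26)–(-1.092, 1.28, -0.7056)  len=1.9656
  (v6,v4,v2) [++-] → (-1.092, 0.7168, -1.26)–(-1.092, 1.28, -1.26)  len=0.5632
  (v2,v7,v6) [-++] → (-1.092, 1.28, -0.7056)–(-1.092, 1.28, -1.26)  len=0.5544

Chained into 1 loop(s):
  loop 1: 8 segments, perimeter = 10.1600
Total perimeter = 10.160

loops=1 perimeter=10.160


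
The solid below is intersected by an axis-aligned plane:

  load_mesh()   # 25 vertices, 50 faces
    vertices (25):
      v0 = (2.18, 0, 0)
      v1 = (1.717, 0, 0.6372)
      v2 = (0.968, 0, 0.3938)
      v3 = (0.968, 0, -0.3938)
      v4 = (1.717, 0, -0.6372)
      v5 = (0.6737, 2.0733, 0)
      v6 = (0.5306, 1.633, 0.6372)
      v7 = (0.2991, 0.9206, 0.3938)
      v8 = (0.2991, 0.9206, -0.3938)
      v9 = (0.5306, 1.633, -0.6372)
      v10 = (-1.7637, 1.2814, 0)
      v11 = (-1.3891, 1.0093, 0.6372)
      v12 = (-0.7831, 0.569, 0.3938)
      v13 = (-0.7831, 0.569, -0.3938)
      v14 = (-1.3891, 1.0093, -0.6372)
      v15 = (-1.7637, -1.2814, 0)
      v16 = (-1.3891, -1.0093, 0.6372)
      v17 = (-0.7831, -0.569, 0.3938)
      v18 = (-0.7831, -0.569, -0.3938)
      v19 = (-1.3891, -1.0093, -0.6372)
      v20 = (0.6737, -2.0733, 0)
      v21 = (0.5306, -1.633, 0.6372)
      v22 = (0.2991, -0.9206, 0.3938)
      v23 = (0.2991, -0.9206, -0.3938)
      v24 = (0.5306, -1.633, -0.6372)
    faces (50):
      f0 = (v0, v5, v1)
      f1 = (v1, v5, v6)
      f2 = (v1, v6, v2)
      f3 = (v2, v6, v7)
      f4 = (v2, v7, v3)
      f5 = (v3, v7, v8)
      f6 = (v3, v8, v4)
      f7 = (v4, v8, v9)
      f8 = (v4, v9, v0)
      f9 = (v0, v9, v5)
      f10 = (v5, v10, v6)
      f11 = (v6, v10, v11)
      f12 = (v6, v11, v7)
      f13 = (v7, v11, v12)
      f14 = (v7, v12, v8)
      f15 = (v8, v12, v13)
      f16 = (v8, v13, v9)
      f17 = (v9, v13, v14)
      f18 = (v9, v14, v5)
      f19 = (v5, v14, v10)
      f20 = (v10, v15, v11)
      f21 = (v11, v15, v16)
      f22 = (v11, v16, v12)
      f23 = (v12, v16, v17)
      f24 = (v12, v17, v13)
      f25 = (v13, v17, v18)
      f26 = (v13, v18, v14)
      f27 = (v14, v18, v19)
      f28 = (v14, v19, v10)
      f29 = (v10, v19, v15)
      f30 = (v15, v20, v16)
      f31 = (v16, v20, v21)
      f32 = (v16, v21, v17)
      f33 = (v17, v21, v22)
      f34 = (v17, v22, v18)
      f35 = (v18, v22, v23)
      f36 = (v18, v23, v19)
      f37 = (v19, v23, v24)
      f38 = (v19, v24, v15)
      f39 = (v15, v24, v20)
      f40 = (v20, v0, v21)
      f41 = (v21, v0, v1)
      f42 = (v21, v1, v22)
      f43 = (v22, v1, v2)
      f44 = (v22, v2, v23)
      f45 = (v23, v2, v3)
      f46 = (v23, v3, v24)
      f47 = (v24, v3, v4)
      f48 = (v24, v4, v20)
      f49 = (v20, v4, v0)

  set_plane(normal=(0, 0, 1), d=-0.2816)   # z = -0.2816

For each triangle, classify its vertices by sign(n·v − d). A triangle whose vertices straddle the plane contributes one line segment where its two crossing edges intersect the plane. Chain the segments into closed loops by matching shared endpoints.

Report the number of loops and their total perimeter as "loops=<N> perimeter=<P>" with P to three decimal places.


Straddling triangles (20 of 50):
  (v2,v7,v3) [++-] → (0.87271, 0.131147, -0.2816)–(0.968, 0, -0.2816)  len=0.1621
  (v3,v7,v8) [-+-] → (0.87271, 0.131147, -0.2816)–(0.2991, 0.9206, -0.2816)  len=0.9758
  (v4,v9,v0) [--+] → (1.45107, 0.721677, -0.2816)–(1.97538, 0, -0.2816)  len=0.8920
  (v0,v9,v5) [+-+] → (1.45107, 0.721677, -0.2816)–(0.610459, 1.87872, -0.2816)  len=1.4302
  (v7,v12,v8) [++-] → (0.144932, 0.870512, -0.2816)–(0.2991, 0.9206, -0.2816)  len=0.1621
  (v8,v12,v13) [-+-] → (0.144932, 0.870512, -0.2816)–(-0.7831, 0.569, -0.2816)  len=0.9758
  (v9,v14,v5) [--+] → (-0.23792, 1.60308, -0.2816)–(0.610459, 1.87872, -0.2816)  len=0.8920
  (v5,v14,v10) [+-+] → (-0.23792, 1.60308, -0.2816)–(-1.59815, 1.16115, -0.2816)  len=1.4302
  (v12,v17,v13) [++-] → (-0.7831, 0.406883, -0.2816)–(-0.7831, 0.569, -0.2816)  len=0.1621
  (v13,v17,v18) [-+-] → (-0.7831, 0.406883, -0.2816)–(-0.7831, -0.569, -0.2816)  len=0.9759
  (v14,v19,v10) [--+] → (-1.59815, 0.269063, -0.2816)–(-1.59815, 1.16115, -0.2816)  len=0.8921
  (v10,v19,v15) [+-+] → (-1.59815, 0.269063, -0.2816)–(-1.59815, -1.16115, -0.2816)  len=1.4302
  (v17,v22,v18) [++-] → (-0.628932, -0.619088, -0.2816)–(-0.7831, -0.569, -0.2816)  len=0.1621
  (v18,v22,v23) [-+-] → (-0.628932, -0.619088, -0.2816)–(0.2991, -0.9206, -0.2816)  len=0.9758
  (v19,v24,v15) [--+] → (-0.749772, -1.43678, -0.2816)–(-1.59815, -1.16115, -0.2816)  len=0.8920
  (v15,v24,v20) [+-+] → (-0.749772, -1.43678, -0.2816)–(0.610459, -1.87872, -0.2816)  len=1.4302
  (v22,v2,v23) [++-] → (0.39439, -0.789453, -0.2816)–(0.2991, -0.9206, -0.2816)  len=0.1621
  (v23,v2,v3) [-+-] → (0.39439, -0.789453, -0.2816)–(0.968, 0, -0.2816)  len=0.9758
  (v24,v4,v20) [--+] → (1.13477, -1.15704, -0.2816)–(0.610459, -1.87872, -0.2816)  len=0.8920
  (v20,v4,v0) [+-+] → (1.13477, -1.15704, -0.2816)–(1.97538, 0, -0.2816)  len=1.4302

Chained into 2 loop(s):
  loop 1: 10 segments, perimeter = 5.6897
  loop 2: 10 segments, perimeter = 11.6112
Total perimeter = 17.301

loops=2 perimeter=17.301


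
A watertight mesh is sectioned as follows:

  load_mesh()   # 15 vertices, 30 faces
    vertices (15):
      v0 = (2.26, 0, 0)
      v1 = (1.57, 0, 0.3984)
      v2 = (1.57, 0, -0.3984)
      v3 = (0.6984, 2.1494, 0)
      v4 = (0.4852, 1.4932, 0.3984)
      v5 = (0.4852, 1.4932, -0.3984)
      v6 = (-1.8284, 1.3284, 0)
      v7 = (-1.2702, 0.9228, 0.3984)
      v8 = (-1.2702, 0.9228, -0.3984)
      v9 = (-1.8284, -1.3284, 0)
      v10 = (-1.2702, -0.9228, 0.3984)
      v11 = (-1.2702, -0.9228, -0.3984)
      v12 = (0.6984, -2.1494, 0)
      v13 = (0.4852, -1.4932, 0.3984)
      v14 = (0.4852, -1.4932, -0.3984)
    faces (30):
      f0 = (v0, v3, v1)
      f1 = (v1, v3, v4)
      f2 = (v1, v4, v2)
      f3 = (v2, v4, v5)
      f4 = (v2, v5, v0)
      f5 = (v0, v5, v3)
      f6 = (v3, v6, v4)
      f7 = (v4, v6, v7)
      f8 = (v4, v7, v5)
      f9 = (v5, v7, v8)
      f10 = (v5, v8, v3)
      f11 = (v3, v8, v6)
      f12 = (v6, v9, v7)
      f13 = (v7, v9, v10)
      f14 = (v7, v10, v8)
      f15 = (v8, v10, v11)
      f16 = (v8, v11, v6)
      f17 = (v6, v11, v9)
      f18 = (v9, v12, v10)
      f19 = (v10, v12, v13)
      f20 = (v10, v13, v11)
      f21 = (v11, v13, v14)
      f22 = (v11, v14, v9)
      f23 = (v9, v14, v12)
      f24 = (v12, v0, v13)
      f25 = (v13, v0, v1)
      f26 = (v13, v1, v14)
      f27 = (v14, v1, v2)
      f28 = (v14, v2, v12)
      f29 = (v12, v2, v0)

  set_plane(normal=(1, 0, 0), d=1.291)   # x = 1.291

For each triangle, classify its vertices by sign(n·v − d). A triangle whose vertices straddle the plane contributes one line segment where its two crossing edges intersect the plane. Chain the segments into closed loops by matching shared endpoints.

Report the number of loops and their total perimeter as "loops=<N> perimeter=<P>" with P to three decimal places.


loops=2 perimeter=5.713

Straddling triangles (12 of 30):
  (v0,v3,v1) [+-+] → (1.291, 1.33374, 0)–(1.291, 0.688025, 0.270872)  len=0.7002
  (v1,v3,v4) [+--] → (1.291, 0.688025, 0.270872)–(1.291, 0.384037, 0.3984)  len=0.3297
  (v1,v4,v2) [+-+] → (1.291, 0.384037, 0.3984)–(1.291, 0.384037, -0.193471)  len=0.5919
  (v2,v4,v5) [+--] → (1.291, 0.384037, -0.193471)–(1.291, 0.384037, -0.3984)  len=0.2049
  (v2,v5,v0) [+-+] → (1.291, 0.384037, -0.3984)–(1.291, 0.815253, -0.217517)  len=0.4676
  (v0,v5,v3) [+--] → (1.291, 0.815253, -0.217517)–(1.291, 1.33374, 0)  len=0.5623
  (v12,v0,v13) [-+-] → (1.291, -1.33374, 0)–(1.291, -0.815253, 0.217517)  len=0.5623
  (v13,v0,v1) [-++] → (1.291, -0.815253, 0.217517)–(1.291, -0.384037, 0.3984)  len=0.4676
  (v13,v1,v14) [-+-] → (1.291, -0.384037, 0.3984)–(1.291, -0.384037, 0.193471)  len=0.2049
  (v14,v1,v2) [-++] → (1.291, -0.384037, 0.193471)–(1.291, -0.384037, -0.3984)  len=0.5919
  (v14,v2,v12) [-+-] → (1.291, -0.384037, -0.3984)–(1.291, -0.688025, -0.270872)  len=0.3297
  (v12,v2,v0) [-++] → (1.291, -0.688025, -0.270872)–(1.291, -1.33374, 0)  len=0.7002

Chained into 2 loop(s):
  loop 1: 6 segments, perimeter = 2.8566
  loop 2: 6 segments, perimeter = 2.8566
Total perimeter = 5.713


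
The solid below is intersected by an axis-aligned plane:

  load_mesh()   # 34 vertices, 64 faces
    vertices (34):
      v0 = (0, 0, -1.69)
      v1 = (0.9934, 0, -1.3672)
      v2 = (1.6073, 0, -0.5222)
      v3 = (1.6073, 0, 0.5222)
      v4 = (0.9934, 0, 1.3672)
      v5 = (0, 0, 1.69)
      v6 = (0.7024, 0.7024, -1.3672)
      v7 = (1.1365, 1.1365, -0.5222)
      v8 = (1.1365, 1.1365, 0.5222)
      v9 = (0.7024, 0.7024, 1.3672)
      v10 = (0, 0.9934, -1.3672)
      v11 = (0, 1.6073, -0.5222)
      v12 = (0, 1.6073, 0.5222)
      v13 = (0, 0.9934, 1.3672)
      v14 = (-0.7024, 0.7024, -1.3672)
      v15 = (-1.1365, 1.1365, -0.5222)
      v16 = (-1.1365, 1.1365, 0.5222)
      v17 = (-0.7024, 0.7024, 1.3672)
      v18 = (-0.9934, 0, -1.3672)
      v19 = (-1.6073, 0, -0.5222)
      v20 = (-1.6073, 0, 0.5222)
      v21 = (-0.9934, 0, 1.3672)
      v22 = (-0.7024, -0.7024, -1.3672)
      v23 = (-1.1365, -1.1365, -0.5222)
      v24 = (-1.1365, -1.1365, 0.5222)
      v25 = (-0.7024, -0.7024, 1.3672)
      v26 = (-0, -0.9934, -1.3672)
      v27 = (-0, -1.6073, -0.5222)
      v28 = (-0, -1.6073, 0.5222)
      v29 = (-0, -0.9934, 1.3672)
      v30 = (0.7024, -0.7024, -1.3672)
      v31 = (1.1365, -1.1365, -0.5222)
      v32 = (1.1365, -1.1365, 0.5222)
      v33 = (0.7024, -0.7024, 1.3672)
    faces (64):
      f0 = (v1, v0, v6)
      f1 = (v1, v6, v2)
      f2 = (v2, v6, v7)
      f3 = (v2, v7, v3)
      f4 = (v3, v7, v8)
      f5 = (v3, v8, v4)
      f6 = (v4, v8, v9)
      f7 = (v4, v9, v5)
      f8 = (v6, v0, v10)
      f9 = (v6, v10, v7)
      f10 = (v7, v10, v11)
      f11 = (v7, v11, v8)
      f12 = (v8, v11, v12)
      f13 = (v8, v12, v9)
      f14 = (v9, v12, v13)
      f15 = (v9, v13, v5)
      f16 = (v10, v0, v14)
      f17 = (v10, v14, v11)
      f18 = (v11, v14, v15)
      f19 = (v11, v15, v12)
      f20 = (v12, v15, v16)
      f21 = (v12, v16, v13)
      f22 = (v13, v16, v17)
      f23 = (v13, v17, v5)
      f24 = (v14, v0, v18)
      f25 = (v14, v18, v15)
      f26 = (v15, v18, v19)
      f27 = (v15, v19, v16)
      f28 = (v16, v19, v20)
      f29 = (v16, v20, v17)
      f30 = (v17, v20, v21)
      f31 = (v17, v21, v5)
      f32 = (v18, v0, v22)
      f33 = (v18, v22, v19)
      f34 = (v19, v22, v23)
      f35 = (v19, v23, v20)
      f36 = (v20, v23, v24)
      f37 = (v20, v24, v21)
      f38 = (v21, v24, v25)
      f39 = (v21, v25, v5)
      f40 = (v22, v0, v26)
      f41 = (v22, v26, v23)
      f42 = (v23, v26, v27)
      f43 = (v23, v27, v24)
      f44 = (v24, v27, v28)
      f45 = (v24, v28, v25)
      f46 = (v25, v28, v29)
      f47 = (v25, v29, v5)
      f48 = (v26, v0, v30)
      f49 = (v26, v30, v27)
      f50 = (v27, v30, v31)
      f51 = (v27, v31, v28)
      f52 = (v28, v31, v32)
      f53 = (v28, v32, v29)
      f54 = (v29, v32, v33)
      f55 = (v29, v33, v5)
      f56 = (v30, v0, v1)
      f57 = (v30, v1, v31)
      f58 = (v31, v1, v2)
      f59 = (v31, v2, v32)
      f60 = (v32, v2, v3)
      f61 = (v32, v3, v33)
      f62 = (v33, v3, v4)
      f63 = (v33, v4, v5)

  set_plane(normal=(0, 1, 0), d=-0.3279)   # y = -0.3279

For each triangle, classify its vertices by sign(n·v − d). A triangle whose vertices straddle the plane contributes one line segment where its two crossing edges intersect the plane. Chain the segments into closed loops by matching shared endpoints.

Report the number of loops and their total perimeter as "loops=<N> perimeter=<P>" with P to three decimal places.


loops=1 perimeter=9.818

Straddling triangles (20 of 64):
  (v18,v0,v22) [++-] → (-0.3279, -0.3279, -1.53931)–(-0.857553, -0.3279, -1.3672)  len=0.5569
  (v18,v22,v19) [+-+] → (-0.857553, -0.3279, -1.3672)–(-1.18487, -0.3279, -0.91667)  len=0.5569
  (v19,v22,v23) [+--] → (-1.18487, -0.3279, -0.91667)–(-1.47147, -0.3279, -0.5222)  len=0.4876
  (v19,v23,v20) [+-+] → (-1.47147, -0.3279, -0.5222)–(-1.47147, -0.3279, 0.220872)  len=0.7431
  (v20,v23,v24) [+--] → (-1.47147, -0.3279, 0.220872)–(-1.47147, -0.3279, 0.5222)  len=0.3013
  (v20,v24,v21) [+-+] → (-1.47147, -0.3279, 0.5222)–(-1.03469, -0.3279, 1.1234)  len=0.7431
  (v21,v24,v25) [+--] → (-1.03469, -0.3279, 1.1234)–(-0.857553, -0.3279, 1.3672)  len=0.3014
  (v21,v25,v5) [+-+] → (-0.857553, -0.3279, 1.3672)–(-0.3279, -0.3279, 1.53931)  len=0.5569
  (v22,v0,v26) [-+-] → (-0.3279, -0.3279, -1.53931)–(0, -0.3279, -1.58345)  len=0.3309
  (v25,v29,v5) [--+] → (0, -0.3279, 1.58345)–(-0.3279, -0.3279, 1.53931)  len=0.3309
  (v26,v0,v30) [-+-] → (0, -0.3279, -1.58345)–(0.3279, -0.3279, -1.53931)  len=0.3309
  (v29,v33,v5) [--+] → (0.3279, -0.3279, 1.53931)–(0, -0.3279, 1.58345)  len=0.3309
  (v30,v0,v1) [-++] → (0.3279, -0.3279, -1.53931)–(0.857553, -0.3279, -1.3672)  len=0.5569
  (v30,v1,v31) [-+-] → (0.857553, -0.3279, -1.3672)–(1.03469, -0.3279, -1.1234)  len=0.3014
  (v31,v1,v2) [-++] → (1.03469, -0.3279, -1.1234)–(1.47147, -0.3279, -0.5222)  len=0.7431
  (v31,v2,v32) [-+-] → (1.47147, -0.3279, -0.5222)–(1.47147, -0.3279, -0.220872)  len=0.3013
  (v32,v2,v3) [-++] → (1.47147, -0.3279, -0.220872)–(1.47147, -0.3279, 0.5222)  len=0.7431
  (v32,v3,v33) [-+-] → (1.47147, -0.3279, 0.5222)–(1.18487, -0.3279, 0.91667)  len=0.4876
  (v33,v3,v4) [-++] → (1.18487, -0.3279, 0.91667)–(0.857553, -0.3279, 1.3672)  len=0.5569
  (v33,v4,v5) [-++] → (0.857553, -0.3279, 1.3672)–(0.3279, -0.3279, 1.53931)  len=0.5569

Chained into 1 loop(s):
  loop 1: 20 segments, perimeter = 9.8178
Total perimeter = 9.818


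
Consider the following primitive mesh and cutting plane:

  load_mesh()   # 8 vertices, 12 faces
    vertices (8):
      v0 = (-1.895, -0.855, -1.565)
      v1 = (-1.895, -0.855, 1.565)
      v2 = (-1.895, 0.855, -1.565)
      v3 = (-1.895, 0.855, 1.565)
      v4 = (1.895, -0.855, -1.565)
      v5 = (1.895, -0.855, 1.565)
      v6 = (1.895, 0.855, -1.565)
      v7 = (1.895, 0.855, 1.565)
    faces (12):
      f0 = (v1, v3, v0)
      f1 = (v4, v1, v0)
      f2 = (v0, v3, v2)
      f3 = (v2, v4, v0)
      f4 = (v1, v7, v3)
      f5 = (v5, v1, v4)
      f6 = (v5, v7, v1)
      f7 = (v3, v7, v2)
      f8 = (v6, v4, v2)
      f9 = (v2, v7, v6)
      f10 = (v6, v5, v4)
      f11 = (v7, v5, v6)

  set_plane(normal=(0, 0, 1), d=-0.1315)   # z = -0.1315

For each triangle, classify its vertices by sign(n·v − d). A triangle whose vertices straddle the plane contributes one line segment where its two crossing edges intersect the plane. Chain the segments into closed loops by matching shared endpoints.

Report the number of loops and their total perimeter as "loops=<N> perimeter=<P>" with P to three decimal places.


Straddling triangles (8 of 12):
  (v1,v3,v0) [++-] → (-1.895, -0.0718419, -0.1315)–(-1.895, -0.855, -0.1315)  len=0.7832
  (v4,v1,v0) [-+-] → (0.159228, -0.855, -0.1315)–(-1.895, -0.855, -0.1315)  len=2.0542
  (v0,v3,v2) [-+-] → (-1.895, -0.0718419, -0.1315)–(-1.895, 0.855, -0.1315)  len=0.9268
  (v5,v1,v4) [++-] → (0.159228, -0.855, -0.1315)–(1.895, -0.855, -0.1315)  len=1.7358
  (v3,v7,v2) [++-] → (-0.159228, 0.855, -0.1315)–(-1.895, 0.855, -0.1315)  len=1.7358
  (v2,v7,v6) [-+-] → (-0.159228, 0.855, -0.1315)–(1.895, 0.855, -0.1315)  len=2.0542
  (v6,v5,v4) [-+-] → (1.895, 0.0718419, -0.1315)–(1.895, -0.855, -0.1315)  len=0.9268
  (v7,v5,v6) [++-] → (1.895, 0.0718419, -0.1315)–(1.895, 0.855, -0.1315)  len=0.7832

Chained into 1 loop(s):
  loop 1: 8 segments, perimeter = 11.0000
Total perimeter = 11.000

loops=1 perimeter=11.000


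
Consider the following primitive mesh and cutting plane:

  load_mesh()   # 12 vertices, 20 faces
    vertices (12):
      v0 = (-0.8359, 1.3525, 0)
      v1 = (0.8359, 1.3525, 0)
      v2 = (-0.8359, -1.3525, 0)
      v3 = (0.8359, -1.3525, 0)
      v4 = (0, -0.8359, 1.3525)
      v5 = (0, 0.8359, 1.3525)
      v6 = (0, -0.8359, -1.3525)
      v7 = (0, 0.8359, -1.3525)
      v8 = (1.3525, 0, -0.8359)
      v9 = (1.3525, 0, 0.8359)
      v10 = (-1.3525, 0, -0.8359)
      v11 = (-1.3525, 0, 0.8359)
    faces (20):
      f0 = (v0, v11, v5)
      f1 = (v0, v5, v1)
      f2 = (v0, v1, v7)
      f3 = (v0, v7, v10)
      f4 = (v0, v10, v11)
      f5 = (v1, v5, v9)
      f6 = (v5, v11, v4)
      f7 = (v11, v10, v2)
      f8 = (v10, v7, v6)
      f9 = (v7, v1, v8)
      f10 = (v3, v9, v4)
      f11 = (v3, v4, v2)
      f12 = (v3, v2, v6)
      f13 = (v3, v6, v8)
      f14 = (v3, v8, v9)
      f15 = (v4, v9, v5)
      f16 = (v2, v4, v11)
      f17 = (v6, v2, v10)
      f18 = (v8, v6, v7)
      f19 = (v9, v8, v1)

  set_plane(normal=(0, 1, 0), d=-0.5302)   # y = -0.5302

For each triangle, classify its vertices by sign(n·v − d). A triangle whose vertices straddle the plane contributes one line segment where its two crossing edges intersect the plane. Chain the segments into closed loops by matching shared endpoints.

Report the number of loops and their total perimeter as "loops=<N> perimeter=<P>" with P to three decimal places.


loops=1 perimeter=7.858

Straddling triangles (10 of 20):
  (v5,v11,v4) [++-] → (-0.494628, -0.5302, 1.16357)–(0, -0.5302, 1.3525)  len=0.5295
  (v11,v10,v2) [++-] → (-1.14999, -0.5302, -0.508215)–(-1.14999, -0.5302, 0.508215)  len=1.0164
  (v10,v7,v6) [++-] → (0, -0.5302, -1.3525)–(-0.494628, -0.5302, -1.16357)  len=0.5295
  (v3,v9,v4) [-+-] → (1.14999, -0.5302, 0.508215)–(0.494628, -0.5302, 1.16357)  len=0.9268
  (v3,v6,v8) [--+] → (0.494628, -0.5302, -1.16357)–(1.14999, -0.5302, -0.508215)  len=0.9268
  (v3,v8,v9) [-++] → (1.14999, -0.5302, -0.508215)–(1.14999, -0.5302, 0.508215)  len=1.0164
  (v4,v9,v5) [-++] → (0.494628, -0.5302, 1.16357)–(0, -0.5302, 1.3525)  len=0.5295
  (v2,v4,v11) [--+] → (-0.494628, -0.5302, 1.16357)–(-1.14999, -0.5302, 0.508215)  len=0.9268
  (v6,v2,v10) [--+] → (-1.14999, -0.5302, -0.508215)–(-0.494628, -0.5302, -1.16357)  len=0.9268
  (v8,v6,v7) [+-+] → (0.494628, -0.5302, -1.16357)–(0, -0.5302, -1.3525)  len=0.5295

Chained into 1 loop(s):
  loop 1: 10 segments, perimeter = 7.8580
Total perimeter = 7.858


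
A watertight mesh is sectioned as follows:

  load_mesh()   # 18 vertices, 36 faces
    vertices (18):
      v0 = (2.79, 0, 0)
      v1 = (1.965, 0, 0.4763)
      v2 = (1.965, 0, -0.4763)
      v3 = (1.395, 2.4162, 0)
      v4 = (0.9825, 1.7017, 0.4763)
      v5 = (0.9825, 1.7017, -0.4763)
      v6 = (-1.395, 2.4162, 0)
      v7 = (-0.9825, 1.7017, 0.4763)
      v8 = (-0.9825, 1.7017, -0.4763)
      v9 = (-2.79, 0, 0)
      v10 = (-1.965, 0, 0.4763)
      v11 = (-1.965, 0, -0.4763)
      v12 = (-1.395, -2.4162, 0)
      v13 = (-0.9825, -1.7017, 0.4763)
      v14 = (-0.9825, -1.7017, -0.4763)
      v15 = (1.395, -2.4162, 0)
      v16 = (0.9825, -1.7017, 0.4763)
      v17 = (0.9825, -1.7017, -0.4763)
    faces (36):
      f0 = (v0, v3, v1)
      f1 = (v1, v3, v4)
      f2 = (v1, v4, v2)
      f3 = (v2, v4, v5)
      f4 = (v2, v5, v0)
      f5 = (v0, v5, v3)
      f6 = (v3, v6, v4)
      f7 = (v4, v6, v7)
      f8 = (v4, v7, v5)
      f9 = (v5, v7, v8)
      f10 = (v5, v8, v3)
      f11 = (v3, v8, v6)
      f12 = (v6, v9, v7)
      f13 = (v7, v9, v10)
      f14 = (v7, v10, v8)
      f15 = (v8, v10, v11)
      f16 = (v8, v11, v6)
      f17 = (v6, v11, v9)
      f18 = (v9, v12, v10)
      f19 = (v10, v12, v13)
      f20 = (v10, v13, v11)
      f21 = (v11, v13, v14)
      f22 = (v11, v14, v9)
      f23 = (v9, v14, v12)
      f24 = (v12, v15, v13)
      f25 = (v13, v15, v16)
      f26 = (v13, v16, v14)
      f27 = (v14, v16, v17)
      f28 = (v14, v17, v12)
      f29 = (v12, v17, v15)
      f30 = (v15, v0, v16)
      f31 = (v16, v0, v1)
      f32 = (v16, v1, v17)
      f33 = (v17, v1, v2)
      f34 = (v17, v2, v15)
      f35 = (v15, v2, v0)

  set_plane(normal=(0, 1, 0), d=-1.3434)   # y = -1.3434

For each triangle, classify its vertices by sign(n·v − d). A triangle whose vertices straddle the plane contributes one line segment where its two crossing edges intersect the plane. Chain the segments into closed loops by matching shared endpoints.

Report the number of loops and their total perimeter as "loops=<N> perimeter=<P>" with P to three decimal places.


Straddling triangles (12 of 36):
  (v9,v12,v10) [+-+] → (-2.01438, -1.3434, 0)–(-1.64808, -1.3434, 0.211479)  len=0.4230
  (v10,v12,v13) [+--] → (-1.64808, -1.3434, 0.211479)–(-1.18937, -1.3434, 0.4763)  len=0.5297
  (v10,v13,v11) [+-+] → (-1.18937, -1.3434, 0.4763)–(-1.18937, -1.3434, 0.275726)  len=0.2006
  (v11,v13,v14) [+--] → (-1.18937, -1.3434, 0.275726)–(-1.18937, -1.3434, -0.4763)  len=0.7520
  (v11,v14,v9) [+-+] → (-1.18937, -1.3434, -0.4763)–(-1.36308, -1.3434, -0.376013)  len=0.2006
  (v9,v14,v12) [+--] → (-1.36308, -1.3434, -0.376013)–(-2.01438, -1.3434, 0)  len=0.7521
  (v15,v0,v16) [-+-] → (2.01438, -1.3434, 0)–(1.36308, -1.3434, 0.376013)  len=0.7521
  (v16,v0,v1) [-++] → (1.36308, -1.3434, 0.376013)–(1.18937, -1.3434, 0.4763)  len=0.2006
  (v16,v1,v17) [-+-] → (1.18937, -1.3434, 0.4763)–(1.18937, -1.3434, -0.275726)  len=0.7520
  (v17,v1,v2) [-++] → (1.18937, -1.3434, -0.275726)–(1.18937, -1.3434, -0.4763)  len=0.2006
  (v17,v2,v15) [-+-] → (1.18937, -1.3434, -0.4763)–(1.64808, -1.3434, -0.211479)  len=0.5297
  (v15,v2,v0) [-++] → (1.64808, -1.3434, -0.211479)–(2.01438, -1.3434, 0)  len=0.4230

Chained into 2 loop(s):
  loop 1: 6 segments, perimeter = 2.8579
  loop 2: 6 segments, perimeter = 2.8579
Total perimeter = 5.716

loops=2 perimeter=5.716


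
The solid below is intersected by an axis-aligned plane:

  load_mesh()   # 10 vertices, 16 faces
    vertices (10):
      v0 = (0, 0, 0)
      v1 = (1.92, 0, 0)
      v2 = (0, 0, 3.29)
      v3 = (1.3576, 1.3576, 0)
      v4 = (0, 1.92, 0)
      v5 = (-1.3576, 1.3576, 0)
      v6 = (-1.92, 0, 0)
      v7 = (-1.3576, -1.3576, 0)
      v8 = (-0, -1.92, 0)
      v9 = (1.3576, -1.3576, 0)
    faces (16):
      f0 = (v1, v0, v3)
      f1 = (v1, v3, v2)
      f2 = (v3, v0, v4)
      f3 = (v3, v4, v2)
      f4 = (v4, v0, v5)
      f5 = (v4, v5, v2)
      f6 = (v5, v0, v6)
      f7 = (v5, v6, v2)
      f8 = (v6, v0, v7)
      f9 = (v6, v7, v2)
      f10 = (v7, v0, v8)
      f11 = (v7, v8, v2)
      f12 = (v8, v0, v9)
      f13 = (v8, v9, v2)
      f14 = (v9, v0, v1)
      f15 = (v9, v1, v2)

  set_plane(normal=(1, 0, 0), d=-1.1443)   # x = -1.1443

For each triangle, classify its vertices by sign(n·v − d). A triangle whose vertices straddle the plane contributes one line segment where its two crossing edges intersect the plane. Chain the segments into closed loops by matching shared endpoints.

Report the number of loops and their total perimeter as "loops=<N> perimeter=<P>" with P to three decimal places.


loops=1 perimeter=6.895

Straddling triangles (8 of 16):
  (v4,v0,v5) [++-] → (-1.1443, 1.1443, 0)–(-1.1443, 1.44596, 0)  len=0.3017
  (v4,v5,v2) [+-+] → (-1.1443, 1.44596, 0)–(-1.1443, 1.1443, 0.51691)  len=0.5985
  (v5,v0,v6) [-+-] → (-1.1443, 1.1443, 0)–(-1.1443, 0, 0)  len=1.1443
  (v5,v6,v2) [--+] → (-1.1443, 0, 1.32919)–(-1.1443, 1.1443, 0.51691)  len=1.4033
  (v6,v0,v7) [-+-] → (-1.1443, 0, 0)–(-1.1443, -1.1443, 0)  len=1.1443
  (v6,v7,v2) [--+] → (-1.1443, -1.1443, 0.51691)–(-1.1443, 0, 1.32919)  len=1.4033
  (v7,v0,v8) [-++] → (-1.1443, -1.1443, 0)–(-1.1443, -1.44596, 0)  len=0.3017
  (v7,v8,v2) [-++] → (-1.1443, -1.44596, 0)–(-1.1443, -1.1443, 0.51691)  len=0.5985

Chained into 1 loop(s):
  loop 1: 8 segments, perimeter = 6.8955
Total perimeter = 6.895


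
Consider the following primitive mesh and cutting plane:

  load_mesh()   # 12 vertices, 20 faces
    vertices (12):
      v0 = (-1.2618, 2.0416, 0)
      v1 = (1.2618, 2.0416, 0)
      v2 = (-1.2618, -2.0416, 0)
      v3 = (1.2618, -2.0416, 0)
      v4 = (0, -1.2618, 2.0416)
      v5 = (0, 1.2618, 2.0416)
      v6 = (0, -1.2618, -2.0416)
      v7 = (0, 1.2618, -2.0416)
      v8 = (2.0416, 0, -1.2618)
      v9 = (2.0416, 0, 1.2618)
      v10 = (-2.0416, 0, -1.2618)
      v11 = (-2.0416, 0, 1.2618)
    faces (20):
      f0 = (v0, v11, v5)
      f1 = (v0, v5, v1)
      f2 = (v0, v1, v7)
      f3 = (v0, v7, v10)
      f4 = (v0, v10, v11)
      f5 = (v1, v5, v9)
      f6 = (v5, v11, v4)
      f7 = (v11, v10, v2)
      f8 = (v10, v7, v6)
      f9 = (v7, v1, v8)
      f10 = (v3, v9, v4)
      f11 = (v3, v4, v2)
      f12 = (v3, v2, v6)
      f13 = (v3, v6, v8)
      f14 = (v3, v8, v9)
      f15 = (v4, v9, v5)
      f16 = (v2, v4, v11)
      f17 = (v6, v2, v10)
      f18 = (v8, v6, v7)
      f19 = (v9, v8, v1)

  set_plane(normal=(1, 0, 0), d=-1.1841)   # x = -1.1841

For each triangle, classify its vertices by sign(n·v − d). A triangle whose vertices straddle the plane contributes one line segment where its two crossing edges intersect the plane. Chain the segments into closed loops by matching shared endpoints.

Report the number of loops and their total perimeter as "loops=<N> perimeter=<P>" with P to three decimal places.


Straddling triangles (10 of 20):
  (v0,v11,v5) [--+] → (-1.1841, 0.529973, 1.58933)–(-1.1841, 1.99358, 0.125719)  len=2.0699
  (v0,v5,v1) [-++] → (-1.1841, 1.99358, 0.125719)–(-1.1841, 2.0416, 0)  len=0.1346
  (v0,v1,v7) [-++] → (-1.1841, 2.0416, 0)–(-1.1841, 1.99358, -0.125719)  len=0.1346
  (v0,v7,v10) [-+-] → (-1.1841, 1.99358, -0.125719)–(-1.1841, 0.529973, -1.58933)  len=2.0699
  (v5,v11,v4) [+-+] → (-1.1841, 0.529973, 1.58933)–(-1.1841, -0.529973, 1.58933)  len=1.0599
  (v10,v7,v6) [-++] → (-1.1841, 0.529973, -1.58933)–(-1.1841, -0.529973, -1.58933)  len=1.0599
  (v3,v4,v2) [++-] → (-1.1841, -1.99358, 0.125719)–(-1.1841, -2.0416, 0)  len=0.1346
  (v3,v2,v6) [+-+] → (-1.1841, -2.0416, 0)–(-1.1841, -1.99358, -0.125719)  len=0.1346
  (v2,v4,v11) [-+-] → (-1.1841, -1.99358, 0.125719)–(-1.1841, -0.529973, 1.58933)  len=2.0699
  (v6,v2,v10) [+--] → (-1.1841, -1.99358, -0.125719)–(-1.1841, -0.529973, -1.58933)  len=2.0699

Chained into 1 loop(s):
  loop 1: 10 segments, perimeter = 10.9376
Total perimeter = 10.938

loops=1 perimeter=10.938


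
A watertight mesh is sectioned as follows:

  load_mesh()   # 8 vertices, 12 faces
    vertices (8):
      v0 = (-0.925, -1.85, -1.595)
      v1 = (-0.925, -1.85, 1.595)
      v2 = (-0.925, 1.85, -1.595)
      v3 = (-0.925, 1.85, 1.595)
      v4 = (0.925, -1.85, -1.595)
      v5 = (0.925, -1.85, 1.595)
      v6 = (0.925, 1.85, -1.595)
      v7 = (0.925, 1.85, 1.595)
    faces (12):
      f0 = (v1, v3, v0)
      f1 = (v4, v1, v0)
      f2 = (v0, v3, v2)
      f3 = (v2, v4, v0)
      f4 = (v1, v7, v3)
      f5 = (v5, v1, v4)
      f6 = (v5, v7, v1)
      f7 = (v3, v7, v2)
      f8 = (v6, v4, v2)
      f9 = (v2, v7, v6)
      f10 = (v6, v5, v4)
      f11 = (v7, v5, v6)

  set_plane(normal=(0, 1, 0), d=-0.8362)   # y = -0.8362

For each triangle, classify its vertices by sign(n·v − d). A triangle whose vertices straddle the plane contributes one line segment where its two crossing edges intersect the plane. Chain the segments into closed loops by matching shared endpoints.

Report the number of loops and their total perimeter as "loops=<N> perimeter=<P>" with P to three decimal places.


Straddling triangles (8 of 12):
  (v1,v3,v0) [-+-] → (-0.925, -0.8362, 1.595)–(-0.925, -0.8362, -0.72094)  len=2.3159
  (v0,v3,v2) [-++] → (-0.925, -0.8362, -0.72094)–(-0.925, -0.8362, -1.595)  len=0.8741
  (v2,v4,v0) [+--] → (0.4181, -0.8362, -1.595)–(-0.925, -0.8362, -1.595)  len=1.3431
  (v1,v7,v3) [-++] → (-0.4181, -0.8362, 1.595)–(-0.925, -0.8362, 1.595)  len=0.5069
  (v5,v7,v1) [-+-] → (0.925, -0.8362, 1.595)–(-0.4181, -0.8362, 1.595)  len=1.3431
  (v6,v4,v2) [+-+] → (0.925, -0.8362, -1.595)–(0.4181, -0.8362, -1.595)  len=0.5069
  (v6,v5,v4) [+--] → (0.925, -0.8362, 0.72094)–(0.925, -0.8362, -1.595)  len=2.3159
  (v7,v5,v6) [+-+] → (0.925, -0.8362, 1.595)–(0.925, -0.8362, 0.72094)  len=0.8741

Chained into 1 loop(s):
  loop 1: 8 segments, perimeter = 10.0800
Total perimeter = 10.080

loops=1 perimeter=10.080


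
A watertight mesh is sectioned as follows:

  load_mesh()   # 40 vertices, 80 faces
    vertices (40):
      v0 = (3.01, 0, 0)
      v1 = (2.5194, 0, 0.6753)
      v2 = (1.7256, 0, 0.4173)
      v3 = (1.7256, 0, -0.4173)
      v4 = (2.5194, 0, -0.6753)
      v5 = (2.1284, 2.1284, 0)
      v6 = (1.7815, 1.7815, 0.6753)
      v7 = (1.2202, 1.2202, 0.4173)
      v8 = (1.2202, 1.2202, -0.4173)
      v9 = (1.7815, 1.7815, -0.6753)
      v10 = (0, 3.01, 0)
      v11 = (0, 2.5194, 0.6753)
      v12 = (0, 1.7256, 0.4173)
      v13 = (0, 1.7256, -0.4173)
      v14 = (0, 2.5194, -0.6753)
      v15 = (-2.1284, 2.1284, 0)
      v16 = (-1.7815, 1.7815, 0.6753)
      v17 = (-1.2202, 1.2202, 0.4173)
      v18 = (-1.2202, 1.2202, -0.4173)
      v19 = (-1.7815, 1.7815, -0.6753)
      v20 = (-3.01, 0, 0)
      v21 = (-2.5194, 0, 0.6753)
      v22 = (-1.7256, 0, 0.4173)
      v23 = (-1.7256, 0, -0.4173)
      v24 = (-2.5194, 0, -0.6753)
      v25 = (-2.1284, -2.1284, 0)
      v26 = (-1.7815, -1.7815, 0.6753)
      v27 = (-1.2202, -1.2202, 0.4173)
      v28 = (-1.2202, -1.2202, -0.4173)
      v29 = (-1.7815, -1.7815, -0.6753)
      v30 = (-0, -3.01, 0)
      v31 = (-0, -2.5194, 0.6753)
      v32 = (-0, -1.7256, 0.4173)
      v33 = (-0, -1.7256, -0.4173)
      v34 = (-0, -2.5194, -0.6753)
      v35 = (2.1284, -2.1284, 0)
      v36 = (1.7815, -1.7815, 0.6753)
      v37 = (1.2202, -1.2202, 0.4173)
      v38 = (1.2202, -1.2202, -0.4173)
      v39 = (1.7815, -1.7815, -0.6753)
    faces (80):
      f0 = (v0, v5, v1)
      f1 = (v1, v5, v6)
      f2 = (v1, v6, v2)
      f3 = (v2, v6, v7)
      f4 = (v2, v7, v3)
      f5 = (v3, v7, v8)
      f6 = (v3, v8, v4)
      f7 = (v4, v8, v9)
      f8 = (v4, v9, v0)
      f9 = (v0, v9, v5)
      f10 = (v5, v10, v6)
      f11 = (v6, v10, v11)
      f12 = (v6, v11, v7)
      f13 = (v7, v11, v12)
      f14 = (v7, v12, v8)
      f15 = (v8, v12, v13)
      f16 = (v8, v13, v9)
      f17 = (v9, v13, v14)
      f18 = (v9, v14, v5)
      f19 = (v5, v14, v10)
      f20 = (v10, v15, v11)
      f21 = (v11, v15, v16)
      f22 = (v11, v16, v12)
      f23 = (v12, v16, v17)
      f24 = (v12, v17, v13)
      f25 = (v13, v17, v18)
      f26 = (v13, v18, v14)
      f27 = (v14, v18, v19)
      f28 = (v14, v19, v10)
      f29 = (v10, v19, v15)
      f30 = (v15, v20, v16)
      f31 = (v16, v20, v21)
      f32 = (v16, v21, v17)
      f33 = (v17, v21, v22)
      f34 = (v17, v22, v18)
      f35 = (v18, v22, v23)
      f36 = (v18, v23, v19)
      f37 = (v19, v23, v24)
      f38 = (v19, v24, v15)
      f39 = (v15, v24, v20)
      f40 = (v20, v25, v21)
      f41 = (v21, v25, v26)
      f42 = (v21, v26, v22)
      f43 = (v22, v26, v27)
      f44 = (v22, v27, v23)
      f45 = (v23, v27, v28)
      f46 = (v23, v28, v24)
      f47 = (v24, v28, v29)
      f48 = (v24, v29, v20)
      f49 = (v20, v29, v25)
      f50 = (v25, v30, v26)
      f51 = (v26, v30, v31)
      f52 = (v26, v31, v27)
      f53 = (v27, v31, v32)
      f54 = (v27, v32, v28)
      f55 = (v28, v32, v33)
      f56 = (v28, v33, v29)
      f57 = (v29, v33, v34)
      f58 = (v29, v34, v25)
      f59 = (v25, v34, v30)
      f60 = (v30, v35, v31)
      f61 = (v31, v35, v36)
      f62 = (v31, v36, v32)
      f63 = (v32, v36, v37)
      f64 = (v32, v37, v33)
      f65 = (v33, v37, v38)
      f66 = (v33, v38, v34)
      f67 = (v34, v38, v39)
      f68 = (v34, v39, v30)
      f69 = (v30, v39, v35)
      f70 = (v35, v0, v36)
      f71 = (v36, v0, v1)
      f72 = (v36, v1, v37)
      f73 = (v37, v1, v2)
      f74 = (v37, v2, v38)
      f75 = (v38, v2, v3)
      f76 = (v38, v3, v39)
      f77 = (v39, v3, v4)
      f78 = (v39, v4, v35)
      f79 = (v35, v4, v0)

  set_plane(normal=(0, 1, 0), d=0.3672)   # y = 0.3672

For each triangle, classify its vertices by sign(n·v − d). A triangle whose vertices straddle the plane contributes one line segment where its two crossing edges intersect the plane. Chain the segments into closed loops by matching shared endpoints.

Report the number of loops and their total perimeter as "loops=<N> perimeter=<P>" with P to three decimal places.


Straddling triangles (20 of 80):
  (v0,v5,v1) [-+-] → (2.8579, 0.3672, 0)–(2.45194, 0.3672, 0.558795)  len=0.6907
  (v1,v5,v6) [-++] → (2.45194, 0.3672, 0.558795)–(2.36731, 0.3672, 0.6753)  len=0.1440
  (v1,v6,v2) [-+-] → (2.36731, 0.3672, 0.6753)–(1.73712, 0.3672, 0.470479)  len=0.6626
  (v2,v6,v7) [-++] → (1.73712, 0.3672, 0.470479)–(1.57351, 0.3672, 0.4173)  len=0.1720
  (v2,v7,v3) [-+-] → (1.57351, 0.3672, 0.4173)–(1.57351, 0.3672, -0.16614)  len=0.5834
  (v3,v7,v8) [-++] → (1.57351, 0.3672, -0.16614)–(1.57351, 0.3672, -0.4173)  len=0.2512
  (v3,v8,v4) [-+-] → (1.57351, 0.3672, -0.4173)–(2.12843, 0.3672, -0.597659)  len=0.5835
  (v4,v8,v9) [-++] → (2.12843, 0.3672, -0.597659)–(2.36731, 0.3672, -0.6753)  len=0.2512
  (v4,v9,v0) [-+-] → (2.36731, 0.3672, -0.6753)–(2.75678, 0.3672, -0.139192)  len=0.6627
  (v0,v9,v5) [-++] → (2.75678, 0.3672, -0.139192)–(2.8579, 0.3672, 0)  len=0.1720
  (v15,v20,v16) [+-+] → (-2.8579, 0.3672, 0)–(-2.75678, 0.3672, 0.139192)  len=0.1720
  (v16,v20,v21) [+--] → (-2.75678, 0.3672, 0.139192)–(-2.36731, 0.3672, 0.6753)  len=0.6627
  (v16,v21,v17) [+-+] → (-2.36731, 0.3672, 0.6753)–(-2.12843, 0.3672, 0.597659)  len=0.2512
  (v17,v21,v22) [+--] → (-2.12843, 0.3672, 0.597659)–(-1.57351, 0.3672, 0.4173)  len=0.5835
  (v17,v22,v18) [+-+] → (-1.57351, 0.3672, 0.4173)–(-1.57351, 0.3672, 0.16614)  len=0.2512
  (v18,v22,v23) [+--] → (-1.57351, 0.3672, 0.16614)–(-1.57351, 0.3672, -0.4173)  len=0.5834
  (v18,v23,v19) [+-+] → (-1.57351, 0.3672, -0.4173)–(-1.73712, 0.3672, -0.470479)  len=0.1720
  (v19,v23,v24) [+--] → (-1.73712, 0.3672, -0.470479)–(-2.36731, 0.3672, -0.6753)  len=0.6626
  (v19,v24,v15) [+-+] → (-2.36731, 0.3672, -0.6753)–(-2.45194, 0.3672, -0.558795)  len=0.1440
  (v15,v24,v20) [+--] → (-2.45194, 0.3672, -0.558795)–(-2.8579, 0.3672, 0)  len=0.6907

Chained into 2 loop(s):
  loop 1: 10 segments, perimeter = 4.1733
  loop 2: 10 segments, perimeter = 4.1733
Total perimeter = 8.347

loops=2 perimeter=8.347
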